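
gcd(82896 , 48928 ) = 176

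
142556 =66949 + 75607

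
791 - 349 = 442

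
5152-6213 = -1061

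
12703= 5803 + 6900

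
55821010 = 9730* 5737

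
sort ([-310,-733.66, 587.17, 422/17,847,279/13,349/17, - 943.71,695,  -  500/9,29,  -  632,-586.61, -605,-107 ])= [-943.71, - 733.66, - 632, - 605,  -  586.61, - 310, - 107, - 500/9,349/17, 279/13 , 422/17,29,587.17,695,847] 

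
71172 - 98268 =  - 27096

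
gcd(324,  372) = 12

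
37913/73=519 + 26/73 = 519.36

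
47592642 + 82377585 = 129970227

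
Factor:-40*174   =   - 6960 = -2^4*3^1*5^1*29^1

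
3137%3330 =3137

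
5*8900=44500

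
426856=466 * 916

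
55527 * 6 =333162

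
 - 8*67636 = -541088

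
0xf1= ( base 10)241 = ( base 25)9G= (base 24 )a1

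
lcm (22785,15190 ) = 45570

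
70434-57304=13130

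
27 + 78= 105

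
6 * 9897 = 59382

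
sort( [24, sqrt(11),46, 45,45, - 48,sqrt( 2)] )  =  [-48 , sqrt( 2), sqrt ( 11), 24, 45, 45,46 ]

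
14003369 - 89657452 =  -75654083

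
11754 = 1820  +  9934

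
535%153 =76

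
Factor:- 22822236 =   -  2^2*3^4*70439^1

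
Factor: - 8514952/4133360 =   -  1064369/516670 = - 2^(-1 )*5^( - 1) * 7^( - 1 ) * 11^(  -  2 )*61^ ( - 1)*307^1*3467^1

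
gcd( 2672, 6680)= 1336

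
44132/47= 938 + 46/47 = 938.98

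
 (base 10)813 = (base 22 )1el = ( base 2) 1100101101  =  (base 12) 579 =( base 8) 1455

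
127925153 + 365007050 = 492932203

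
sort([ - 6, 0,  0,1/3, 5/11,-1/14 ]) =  [  -  6, - 1/14, 0, 0 , 1/3, 5/11]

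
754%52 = 26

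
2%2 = 0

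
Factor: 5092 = 2^2*19^1*67^1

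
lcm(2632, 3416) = 160552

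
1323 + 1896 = 3219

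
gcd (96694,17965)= 1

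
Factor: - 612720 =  - 2^4 * 3^2*5^1*23^1 * 37^1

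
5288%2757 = 2531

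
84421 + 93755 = 178176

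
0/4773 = 0 =0.00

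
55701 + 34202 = 89903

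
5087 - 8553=-3466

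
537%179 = 0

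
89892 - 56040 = 33852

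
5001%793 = 243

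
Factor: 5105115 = 3^2 * 5^1  *  41^1*2767^1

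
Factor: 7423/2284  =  13/4 = 2^ ( - 2 )*13^1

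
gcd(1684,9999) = 1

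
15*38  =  570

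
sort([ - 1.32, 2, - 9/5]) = [-9/5,-1.32, 2]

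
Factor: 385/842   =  2^( - 1)*5^1*7^1*11^1*421^( - 1 )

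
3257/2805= 3257/2805 = 1.16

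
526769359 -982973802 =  - 456204443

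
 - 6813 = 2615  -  9428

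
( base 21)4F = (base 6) 243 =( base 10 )99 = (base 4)1203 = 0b1100011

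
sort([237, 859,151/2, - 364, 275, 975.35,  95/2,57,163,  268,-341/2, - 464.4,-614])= [ - 614, - 464.4, - 364, - 341/2, 95/2 , 57, 151/2,163 , 237, 268, 275,  859,975.35 ] 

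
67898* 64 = 4345472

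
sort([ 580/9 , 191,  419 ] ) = [ 580/9, 191 , 419]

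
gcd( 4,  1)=1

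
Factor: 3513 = 3^1 * 1171^1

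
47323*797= 37716431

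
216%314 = 216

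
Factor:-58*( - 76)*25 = 2^3 *5^2 * 19^1*29^1 = 110200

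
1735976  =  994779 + 741197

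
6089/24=6089/24  =  253.71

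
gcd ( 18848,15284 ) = 4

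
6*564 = 3384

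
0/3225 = 0 = 0.00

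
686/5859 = 98/837  =  0.12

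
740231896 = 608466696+131765200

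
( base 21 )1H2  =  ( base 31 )PP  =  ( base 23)1BI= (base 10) 800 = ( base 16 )320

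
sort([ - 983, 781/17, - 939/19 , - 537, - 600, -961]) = [  -  983, - 961, - 600, - 537, - 939/19 , 781/17]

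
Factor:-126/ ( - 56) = 9/4 = 2^( - 2 )*3^2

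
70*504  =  35280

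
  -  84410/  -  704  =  119 + 317/352= 119.90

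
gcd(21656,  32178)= 2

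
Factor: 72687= 3^1*24229^1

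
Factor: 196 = 2^2*7^2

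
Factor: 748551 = 3^1*249517^1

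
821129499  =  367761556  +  453367943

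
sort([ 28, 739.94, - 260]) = [ -260, 28, 739.94 ]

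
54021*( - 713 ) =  - 38516973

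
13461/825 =16 + 87/275 =16.32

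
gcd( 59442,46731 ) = 3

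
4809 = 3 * 1603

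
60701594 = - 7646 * ( - 7939 ) 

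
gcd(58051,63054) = 1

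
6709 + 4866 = 11575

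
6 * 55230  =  331380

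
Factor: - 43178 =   -  2^1*21589^1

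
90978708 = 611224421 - 520245713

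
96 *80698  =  7747008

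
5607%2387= 833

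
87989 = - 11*(-7999 ) 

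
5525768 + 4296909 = 9822677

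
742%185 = 2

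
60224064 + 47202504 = 107426568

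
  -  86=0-86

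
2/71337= 2/71337 = 0.00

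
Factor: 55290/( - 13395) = - 194/47 = - 2^1 * 47^( - 1 )*97^1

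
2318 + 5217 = 7535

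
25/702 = 25/702 = 0.04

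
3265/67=3265/67= 48.73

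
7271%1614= 815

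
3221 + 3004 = 6225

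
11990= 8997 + 2993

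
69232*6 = 415392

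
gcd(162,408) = 6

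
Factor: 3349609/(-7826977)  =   - 367^1*2557^( - 1)*3061^(-1 ) * 9127^1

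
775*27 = 20925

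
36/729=4/81 =0.05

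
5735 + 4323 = 10058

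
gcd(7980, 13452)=228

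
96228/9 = 10692 = 10692.00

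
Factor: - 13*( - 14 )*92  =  16744 = 2^3*7^1*13^1*23^1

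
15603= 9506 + 6097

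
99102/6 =16517 = 16517.00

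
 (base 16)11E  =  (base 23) ca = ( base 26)B0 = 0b100011110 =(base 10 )286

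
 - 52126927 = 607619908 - 659746835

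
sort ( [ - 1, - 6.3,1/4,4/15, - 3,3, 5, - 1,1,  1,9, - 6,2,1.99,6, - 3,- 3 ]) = [ - 6.3,-6, - 3, - 3, - 3, - 1, - 1,1/4, 4/15,1,1,1.99 , 2,3,5,  6, 9] 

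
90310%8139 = 781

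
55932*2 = 111864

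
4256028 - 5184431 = - 928403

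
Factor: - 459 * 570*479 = -125320770=- 2^1*3^4*5^1*17^1*19^1*479^1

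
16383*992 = 16251936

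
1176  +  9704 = 10880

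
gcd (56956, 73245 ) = 1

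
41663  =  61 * 683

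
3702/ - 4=-926 + 1/2= - 925.50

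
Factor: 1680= 2^4*3^1*5^1*7^1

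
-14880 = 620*(  -  24)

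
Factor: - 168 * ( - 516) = 86688 = 2^5*3^2*7^1*43^1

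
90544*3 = 271632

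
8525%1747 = 1537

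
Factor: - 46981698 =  - 2^1*3^1*7830283^1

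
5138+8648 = 13786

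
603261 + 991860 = 1595121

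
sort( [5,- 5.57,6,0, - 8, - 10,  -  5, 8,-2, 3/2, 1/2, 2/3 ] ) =[-10, - 8, - 5.57, -5,  -  2, 0,1/2,  2/3  ,  3/2, 5, 6 , 8]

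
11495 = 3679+7816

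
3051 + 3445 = 6496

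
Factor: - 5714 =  - 2^1*2857^1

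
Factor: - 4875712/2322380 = - 1218928/580595 = - 2^4*5^( - 1)*29^1*37^1* 71^1*151^( - 1)*769^( - 1 ) 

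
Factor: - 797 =- 797^1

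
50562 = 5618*9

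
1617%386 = 73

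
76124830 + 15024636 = 91149466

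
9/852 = 3/284=0.01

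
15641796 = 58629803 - 42988007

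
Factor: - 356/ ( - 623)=4/7 = 2^2*7^(-1) 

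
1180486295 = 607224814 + 573261481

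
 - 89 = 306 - 395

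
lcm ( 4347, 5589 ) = 39123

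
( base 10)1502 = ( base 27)21H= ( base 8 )2736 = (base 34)1a6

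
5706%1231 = 782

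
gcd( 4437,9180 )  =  153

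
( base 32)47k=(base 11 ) 3296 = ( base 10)4340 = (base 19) c08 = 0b1000011110100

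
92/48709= 92/48709 = 0.00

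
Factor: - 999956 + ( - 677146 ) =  - 1677102 = - 2^1*3^1* 7^1*73^1*547^1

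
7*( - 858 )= - 6006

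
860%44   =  24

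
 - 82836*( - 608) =50364288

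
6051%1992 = 75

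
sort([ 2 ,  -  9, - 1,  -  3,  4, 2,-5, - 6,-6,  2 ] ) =[  -  9,- 6 , - 6, - 5, - 3, - 1,  2, 2, 2,4] 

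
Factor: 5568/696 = 2^3 = 8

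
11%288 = 11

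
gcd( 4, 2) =2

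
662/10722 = 331/5361 = 0.06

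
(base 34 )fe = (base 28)IK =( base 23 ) MI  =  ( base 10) 524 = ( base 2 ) 1000001100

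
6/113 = 6/113  =  0.05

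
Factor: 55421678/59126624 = 27710839/29563312= 2^( - 4)*13^1*283^ (-1 )*6529^(-1)*2131603^1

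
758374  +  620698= 1379072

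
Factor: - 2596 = -2^2 * 11^1 * 59^1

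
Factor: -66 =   -  2^1*3^1*11^1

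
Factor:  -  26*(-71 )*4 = 7384=2^3*13^1*71^1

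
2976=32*93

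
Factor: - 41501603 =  - 11^1*13^1*59^1*4919^1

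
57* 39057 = 2226249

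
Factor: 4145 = 5^1*829^1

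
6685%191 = 0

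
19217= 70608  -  51391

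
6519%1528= 407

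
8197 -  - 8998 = 17195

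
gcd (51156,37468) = 116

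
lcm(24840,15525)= 124200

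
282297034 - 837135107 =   -  554838073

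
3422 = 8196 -4774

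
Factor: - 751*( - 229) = 229^1 * 751^1=171979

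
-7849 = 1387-9236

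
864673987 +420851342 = 1285525329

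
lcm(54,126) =378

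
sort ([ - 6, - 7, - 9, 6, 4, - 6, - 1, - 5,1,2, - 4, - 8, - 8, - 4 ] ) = [  -  9,  -  8, -8,- 7,-6,-6,  -  5,  -  4,-4, - 1,1, 2, 4,6 ] 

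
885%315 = 255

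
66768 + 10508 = 77276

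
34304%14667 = 4970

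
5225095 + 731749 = 5956844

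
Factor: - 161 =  - 7^1*23^1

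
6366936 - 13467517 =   -  7100581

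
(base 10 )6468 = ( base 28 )870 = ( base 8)14504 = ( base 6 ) 45540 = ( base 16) 1944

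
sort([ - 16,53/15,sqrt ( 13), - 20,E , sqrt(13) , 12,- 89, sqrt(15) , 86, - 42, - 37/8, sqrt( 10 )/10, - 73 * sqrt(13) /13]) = [-89, - 42, - 73*sqrt( 13)/13,  -  20, -16, - 37/8,sqrt( 10 ) /10,E,53/15, sqrt( 13), sqrt(13), sqrt( 15 ),12,86 ] 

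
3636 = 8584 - 4948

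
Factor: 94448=2^4*5903^1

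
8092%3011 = 2070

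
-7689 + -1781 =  - 9470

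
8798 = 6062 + 2736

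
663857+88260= 752117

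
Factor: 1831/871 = 13^( - 1 )*67^( - 1 )*1831^1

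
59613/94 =59613/94= 634.18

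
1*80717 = 80717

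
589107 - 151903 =437204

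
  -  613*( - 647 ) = 396611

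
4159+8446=12605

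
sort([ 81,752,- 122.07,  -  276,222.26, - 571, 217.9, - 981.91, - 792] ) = [ - 981.91 ,-792,  -  571, - 276,  -  122.07,81,217.9,222.26,752 ]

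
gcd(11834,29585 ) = 5917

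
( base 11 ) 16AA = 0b100010000001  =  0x881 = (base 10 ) 2177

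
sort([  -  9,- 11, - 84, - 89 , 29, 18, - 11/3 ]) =[ - 89, - 84, -11,-9, - 11/3, 18, 29] 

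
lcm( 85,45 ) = 765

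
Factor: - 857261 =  - 19^1*45119^1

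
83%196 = 83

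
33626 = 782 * 43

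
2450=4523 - 2073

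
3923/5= 3923/5= 784.60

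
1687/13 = 129 + 10/13=129.77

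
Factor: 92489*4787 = 4787^1 * 92489^1 = 442744843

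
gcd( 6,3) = 3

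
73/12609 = 73/12609  =  0.01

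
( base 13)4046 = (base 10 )8846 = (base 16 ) 228E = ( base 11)6712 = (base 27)c3h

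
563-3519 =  - 2956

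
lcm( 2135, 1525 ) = 10675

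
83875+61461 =145336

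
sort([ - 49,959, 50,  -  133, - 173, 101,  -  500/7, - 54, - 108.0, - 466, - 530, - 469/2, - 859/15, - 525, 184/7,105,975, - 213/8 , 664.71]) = [ - 530, -525,-466, - 469/2, - 173, - 133,- 108.0, - 500/7, -859/15, - 54, - 49, - 213/8,184/7, 50, 101, 105, 664.71, 959, 975 ]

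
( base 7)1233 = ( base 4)13101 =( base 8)721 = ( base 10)465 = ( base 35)DA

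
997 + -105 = 892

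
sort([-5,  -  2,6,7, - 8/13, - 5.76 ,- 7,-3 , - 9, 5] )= [  -  9,-7,  -  5.76, - 5, - 3, - 2 , - 8/13, 5 , 6, 7]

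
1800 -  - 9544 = 11344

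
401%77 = 16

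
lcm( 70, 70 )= 70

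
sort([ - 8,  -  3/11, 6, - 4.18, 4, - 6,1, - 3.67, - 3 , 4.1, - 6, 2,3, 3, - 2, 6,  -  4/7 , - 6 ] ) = [  -  8 , - 6, - 6, - 6, - 4.18, - 3.67, - 3, - 2, - 4/7, - 3/11, 1, 2,  3, 3, 4, 4.1, 6, 6 ] 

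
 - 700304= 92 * ( - 7612)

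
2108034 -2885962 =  - 777928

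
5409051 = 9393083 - 3984032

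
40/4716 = 10/1179 = 0.01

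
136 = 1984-1848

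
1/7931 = 1/7931 = 0.00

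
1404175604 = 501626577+902549027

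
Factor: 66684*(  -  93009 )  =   - 6202212156  =  - 2^2*3^2 * 7^1*43^1*103^1*5557^1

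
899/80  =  899/80 = 11.24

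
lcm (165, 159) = 8745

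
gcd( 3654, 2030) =406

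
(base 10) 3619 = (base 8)7043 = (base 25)5JJ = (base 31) 3nn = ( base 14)1467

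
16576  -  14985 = 1591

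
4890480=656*7455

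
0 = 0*687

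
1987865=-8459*( - 235 ) 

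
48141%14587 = 4380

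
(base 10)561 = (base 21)15f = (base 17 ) 1g0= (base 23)119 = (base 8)1061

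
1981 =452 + 1529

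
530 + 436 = 966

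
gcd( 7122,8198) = 2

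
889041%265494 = 92559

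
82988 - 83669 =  - 681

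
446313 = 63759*7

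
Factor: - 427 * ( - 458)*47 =9191602 = 2^1*7^1 * 47^1*61^1*229^1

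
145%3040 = 145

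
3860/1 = 3860= 3860.00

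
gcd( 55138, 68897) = 1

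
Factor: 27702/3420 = 2^( -1)  *3^4* 5^(  -  1) = 81/10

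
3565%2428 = 1137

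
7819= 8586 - 767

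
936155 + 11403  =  947558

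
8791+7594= 16385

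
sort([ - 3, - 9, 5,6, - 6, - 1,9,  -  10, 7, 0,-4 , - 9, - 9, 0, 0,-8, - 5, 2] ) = [ - 10,-9, - 9, - 9, - 8, - 6, - 5 , - 4,-3, - 1,0, 0, 0,2, 5  ,  6,7, 9]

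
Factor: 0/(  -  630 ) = 0^1 = 0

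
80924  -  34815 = 46109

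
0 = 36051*0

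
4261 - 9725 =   -  5464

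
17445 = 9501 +7944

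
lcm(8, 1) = 8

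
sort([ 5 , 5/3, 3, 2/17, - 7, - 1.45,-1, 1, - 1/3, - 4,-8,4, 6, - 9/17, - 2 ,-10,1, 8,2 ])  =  [ - 10, - 8, - 7, - 4, - 2, - 1.45,  -  1 ,-9/17, - 1/3, 2/17,  1, 1,5/3, 2,3, 4,5, 6, 8 ]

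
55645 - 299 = 55346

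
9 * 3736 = 33624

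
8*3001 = 24008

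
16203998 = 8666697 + 7537301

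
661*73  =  48253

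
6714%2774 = 1166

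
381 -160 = 221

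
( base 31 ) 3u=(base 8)173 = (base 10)123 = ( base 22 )5D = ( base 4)1323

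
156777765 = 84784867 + 71992898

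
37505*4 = 150020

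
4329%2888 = 1441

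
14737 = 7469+7268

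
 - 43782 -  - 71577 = 27795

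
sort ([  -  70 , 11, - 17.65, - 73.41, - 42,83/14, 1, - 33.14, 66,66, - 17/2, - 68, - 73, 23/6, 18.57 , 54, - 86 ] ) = [ - 86,-73.41, - 73, - 70, - 68, - 42, -33.14, - 17.65, - 17/2,1,23/6,83/14,11  ,  18.57, 54, 66, 66]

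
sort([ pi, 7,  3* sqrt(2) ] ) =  [ pi, 3 * sqrt( 2), 7 ] 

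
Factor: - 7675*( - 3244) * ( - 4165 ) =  - 103698920500 = - 2^2*5^3*7^2 * 17^1 * 307^1*811^1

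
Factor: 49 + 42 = 7^1*13^1= 91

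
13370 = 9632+3738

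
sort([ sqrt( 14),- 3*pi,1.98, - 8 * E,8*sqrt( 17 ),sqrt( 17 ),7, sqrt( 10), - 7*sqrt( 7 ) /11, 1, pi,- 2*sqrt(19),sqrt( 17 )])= [  -  8*E,- 3*pi, - 2*sqrt ( 19), - 7*sqrt(7 )/11, 1,1.98,pi,sqrt( 10 ) , sqrt(14 ),sqrt ( 17),sqrt ( 17 ),7,8*sqrt ( 17 )]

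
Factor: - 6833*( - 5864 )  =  40068712 = 2^3*733^1*6833^1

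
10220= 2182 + 8038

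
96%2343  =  96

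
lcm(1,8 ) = 8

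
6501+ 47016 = 53517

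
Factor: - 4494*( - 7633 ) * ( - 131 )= - 4493653962 = -2^1*3^1*7^1*17^1*107^1*131^1 * 449^1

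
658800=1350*488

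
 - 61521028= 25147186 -86668214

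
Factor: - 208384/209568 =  - 176/177 =- 2^4*3^( - 1) *11^1 * 59^( - 1)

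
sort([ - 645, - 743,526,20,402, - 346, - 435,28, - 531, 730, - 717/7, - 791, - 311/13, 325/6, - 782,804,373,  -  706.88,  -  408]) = [ - 791, - 782, - 743,  -  706.88,- 645, - 531, - 435, - 408 , - 346, - 717/7,-311/13, 20,28,325/6,373,402,526,730, 804]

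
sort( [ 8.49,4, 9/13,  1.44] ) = [9/13, 1.44 , 4,8.49]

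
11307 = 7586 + 3721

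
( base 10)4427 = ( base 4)1011023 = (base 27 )61Q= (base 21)a0h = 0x114b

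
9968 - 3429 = 6539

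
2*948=1896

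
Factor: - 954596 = - 2^2*238649^1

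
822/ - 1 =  - 822 + 0/1=- 822.00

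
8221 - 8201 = 20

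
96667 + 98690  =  195357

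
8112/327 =2704/109 = 24.81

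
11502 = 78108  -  66606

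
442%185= 72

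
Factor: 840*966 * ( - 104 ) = - 84389760 = - 2^7*3^2*5^1*7^2*13^1*23^1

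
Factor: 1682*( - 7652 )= - 2^3 * 29^2 *1913^1 = - 12870664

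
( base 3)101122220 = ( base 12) 45B9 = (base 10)7773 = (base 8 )17135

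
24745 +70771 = 95516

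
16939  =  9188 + 7751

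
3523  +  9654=13177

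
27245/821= 27245/821= 33.19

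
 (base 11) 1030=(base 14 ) 6D6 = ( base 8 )2524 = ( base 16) 554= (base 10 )1364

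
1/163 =1/163 = 0.01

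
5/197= 5/197 = 0.03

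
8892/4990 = 1 + 1951/2495 = 1.78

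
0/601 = 0= 0.00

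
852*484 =412368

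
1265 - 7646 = -6381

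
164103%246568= 164103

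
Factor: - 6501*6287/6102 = -2^( -1)*3^( - 2)*11^1*113^( - 1 )*197^1*6287^1= -13623929/2034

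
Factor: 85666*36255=2^1*3^1*5^1*7^1*29^1*211^1*2417^1 = 3105820830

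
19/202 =19/202  =  0.09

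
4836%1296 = 948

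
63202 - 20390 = 42812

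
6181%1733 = 982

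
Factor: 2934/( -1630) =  - 3^2*5^(  -  1 ) = -  9/5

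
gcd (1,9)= 1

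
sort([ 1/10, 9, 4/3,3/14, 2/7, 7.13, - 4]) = [ -4,1/10, 3/14, 2/7, 4/3,7.13, 9 ]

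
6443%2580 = 1283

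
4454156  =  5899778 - 1445622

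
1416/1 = 1416=1416.00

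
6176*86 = 531136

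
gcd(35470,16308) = 2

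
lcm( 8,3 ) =24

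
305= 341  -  36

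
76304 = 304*251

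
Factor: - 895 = -5^1*179^1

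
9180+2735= 11915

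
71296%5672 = 3232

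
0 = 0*51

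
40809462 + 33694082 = 74503544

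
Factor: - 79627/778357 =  - 79627^1*778357^(  -  1)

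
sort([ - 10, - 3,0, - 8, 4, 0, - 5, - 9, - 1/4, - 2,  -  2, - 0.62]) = [ - 10, - 9 ,-8,  -  5, - 3, - 2, -2, - 0.62,-1/4, 0 , 0, 4]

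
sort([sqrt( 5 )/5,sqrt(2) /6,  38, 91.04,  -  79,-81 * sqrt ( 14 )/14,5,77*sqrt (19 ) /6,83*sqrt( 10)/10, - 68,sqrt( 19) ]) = [ - 79,- 68, - 81*sqrt( 14) /14,sqrt(2)/6,sqrt( 5)/5,sqrt( 19),5, 83*sqrt( 10 )/10, 38,77*sqrt( 19 )/6,91.04 ] 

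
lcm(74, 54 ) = 1998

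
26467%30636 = 26467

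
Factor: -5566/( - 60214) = 7^(  -  1)*11^1*17^ ( - 1 )  =  11/119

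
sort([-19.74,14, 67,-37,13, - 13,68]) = [  -  37, - 19.74, - 13,13, 14,67,  68]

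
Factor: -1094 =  - 2^1 * 547^1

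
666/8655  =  222/2885= 0.08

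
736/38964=184/9741 = 0.02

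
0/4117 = 0=0.00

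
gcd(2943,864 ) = 27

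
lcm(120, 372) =3720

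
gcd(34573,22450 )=449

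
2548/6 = 1274/3 = 424.67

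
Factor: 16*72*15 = 17280= 2^7*3^3 * 5^1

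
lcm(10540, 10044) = 853740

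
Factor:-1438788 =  - 2^2*3^1*13^1* 23^1*401^1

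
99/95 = 99/95 =1.04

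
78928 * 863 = 68114864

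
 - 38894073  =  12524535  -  51418608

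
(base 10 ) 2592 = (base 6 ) 20000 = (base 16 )a20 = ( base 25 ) 43H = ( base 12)1600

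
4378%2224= 2154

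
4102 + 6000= 10102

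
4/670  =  2/335 = 0.01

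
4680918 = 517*9054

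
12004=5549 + 6455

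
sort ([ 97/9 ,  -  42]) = [ - 42,  97/9]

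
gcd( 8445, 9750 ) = 15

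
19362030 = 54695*354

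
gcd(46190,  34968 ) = 62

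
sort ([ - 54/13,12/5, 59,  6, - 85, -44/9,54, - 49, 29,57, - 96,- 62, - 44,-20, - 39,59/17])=[ - 96, - 85, - 62, - 49,-44, - 39,  -  20, - 44/9, - 54/13 , 12/5,59/17,6,29 , 54,57,59] 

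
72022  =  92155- 20133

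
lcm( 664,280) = 23240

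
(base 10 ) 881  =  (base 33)qn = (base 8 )1561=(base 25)1a6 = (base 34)PV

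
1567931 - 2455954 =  - 888023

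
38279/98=390 + 59/98 = 390.60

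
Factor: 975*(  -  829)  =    -  808275 = - 3^1*5^2*13^1*829^1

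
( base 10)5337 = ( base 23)A21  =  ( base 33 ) 4to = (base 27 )78I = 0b1010011011001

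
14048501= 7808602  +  6239899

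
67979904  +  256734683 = 324714587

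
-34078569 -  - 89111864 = 55033295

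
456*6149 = 2803944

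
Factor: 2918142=2^1*3^2*162119^1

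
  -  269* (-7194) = 1935186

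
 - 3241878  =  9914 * ( - 327)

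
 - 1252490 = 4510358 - 5762848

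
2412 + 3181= 5593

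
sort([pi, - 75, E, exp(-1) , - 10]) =[ - 75,  -  10, exp(  -  1 ),  E, pi]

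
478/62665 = 478/62665 = 0.01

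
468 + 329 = 797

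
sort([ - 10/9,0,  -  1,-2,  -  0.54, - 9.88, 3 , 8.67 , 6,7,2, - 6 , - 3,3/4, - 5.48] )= [ - 9.88,-6 , - 5.48, - 3,-2, - 10/9, - 1 , - 0.54,0, 3/4,2, 3, 6,7,  8.67 ] 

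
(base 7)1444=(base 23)11j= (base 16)23b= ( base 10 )571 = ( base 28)KB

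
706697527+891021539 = 1597719066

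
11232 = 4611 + 6621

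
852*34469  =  29367588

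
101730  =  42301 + 59429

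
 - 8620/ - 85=1724/17  =  101.41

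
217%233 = 217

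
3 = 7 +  - 4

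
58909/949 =62+71/949 = 62.07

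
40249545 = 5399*7455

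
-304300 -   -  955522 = 651222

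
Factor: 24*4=96 =2^5*3^1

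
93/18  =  5  +  1/6 = 5.17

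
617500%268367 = 80766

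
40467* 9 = 364203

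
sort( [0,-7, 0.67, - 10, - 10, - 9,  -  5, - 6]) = [ - 10,- 10,-9, - 7,-6,- 5 , 0, 0.67]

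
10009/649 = 10009/649 = 15.42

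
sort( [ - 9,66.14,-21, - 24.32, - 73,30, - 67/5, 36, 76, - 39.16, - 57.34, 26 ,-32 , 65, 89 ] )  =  [ - 73,  -  57.34, - 39.16, - 32, - 24.32, - 21 , - 67/5, - 9, 26,  30, 36, 65 , 66.14, 76,89 ] 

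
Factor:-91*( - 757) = 68887 =7^1 *13^1*757^1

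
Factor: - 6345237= - 3^1*2115079^1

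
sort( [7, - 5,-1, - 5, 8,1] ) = [  -  5,-5, - 1,1, 7,8 ]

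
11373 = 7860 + 3513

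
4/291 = 4/291 = 0.01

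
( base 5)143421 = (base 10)6111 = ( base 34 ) 59P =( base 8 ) 13737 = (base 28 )7m7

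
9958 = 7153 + 2805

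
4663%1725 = 1213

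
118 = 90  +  28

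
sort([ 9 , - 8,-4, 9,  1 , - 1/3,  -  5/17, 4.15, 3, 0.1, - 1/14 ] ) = [ - 8, - 4, - 1/3, - 5/17,  -  1/14, 0.1, 1, 3, 4.15,  9, 9] 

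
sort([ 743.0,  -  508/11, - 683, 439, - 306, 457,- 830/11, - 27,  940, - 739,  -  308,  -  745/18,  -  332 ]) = [ - 739,-683, - 332,-308,-306,-830/11 , - 508/11, - 745/18, - 27, 439,  457,  743.0, 940 ] 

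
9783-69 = 9714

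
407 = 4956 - 4549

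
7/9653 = 1/1379 = 0.00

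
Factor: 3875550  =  2^1 * 3^1* 5^2 * 7^1*3691^1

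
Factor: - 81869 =- 81869^1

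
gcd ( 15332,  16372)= 4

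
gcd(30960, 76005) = 45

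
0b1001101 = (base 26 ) 2P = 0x4d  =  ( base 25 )32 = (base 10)77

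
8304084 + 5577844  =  13881928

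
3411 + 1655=5066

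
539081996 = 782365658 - 243283662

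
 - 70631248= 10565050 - 81196298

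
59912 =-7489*(  -  8)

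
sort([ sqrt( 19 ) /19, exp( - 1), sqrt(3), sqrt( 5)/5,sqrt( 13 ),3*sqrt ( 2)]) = [sqrt(19)/19, exp(-1 ) , sqrt(5)/5, sqrt( 3), sqrt( 13), 3*sqrt( 2)]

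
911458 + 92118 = 1003576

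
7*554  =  3878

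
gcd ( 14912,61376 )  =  64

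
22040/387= 56 + 368/387= 56.95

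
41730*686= 28626780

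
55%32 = 23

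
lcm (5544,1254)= 105336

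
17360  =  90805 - 73445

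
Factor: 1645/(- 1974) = -5/6 = - 2^( - 1)*3^( - 1)*5^1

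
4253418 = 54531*78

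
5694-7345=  - 1651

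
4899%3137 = 1762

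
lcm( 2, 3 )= 6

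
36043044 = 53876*669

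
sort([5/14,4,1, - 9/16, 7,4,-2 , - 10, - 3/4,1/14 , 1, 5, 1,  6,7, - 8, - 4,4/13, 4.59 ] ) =[ - 10,-8, - 4,-2, - 3/4, - 9/16, 1/14,4/13,5/14,1, 1,1, 4,4  ,  4.59 , 5,6,7, 7 ] 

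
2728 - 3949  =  -1221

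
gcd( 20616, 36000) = 24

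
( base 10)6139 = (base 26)923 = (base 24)afj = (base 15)1C44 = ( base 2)1011111111011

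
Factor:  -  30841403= - 691^1*44633^1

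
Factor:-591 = -3^1*197^1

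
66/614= 33/307= 0.11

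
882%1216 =882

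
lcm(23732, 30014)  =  1020476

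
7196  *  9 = 64764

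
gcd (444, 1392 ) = 12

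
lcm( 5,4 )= 20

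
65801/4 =16450+1/4 = 16450.25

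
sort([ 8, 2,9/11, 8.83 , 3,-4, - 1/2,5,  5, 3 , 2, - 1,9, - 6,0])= [ - 6, - 4, - 1, - 1/2, 0, 9/11,2,2,3, 3,  5,5, 8,  8.83,  9 ]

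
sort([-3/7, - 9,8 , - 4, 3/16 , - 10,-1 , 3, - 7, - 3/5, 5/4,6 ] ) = [- 10, - 9, - 7 , - 4,-1,- 3/5,- 3/7,  3/16 , 5/4,3, 6 , 8]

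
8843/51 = 173 + 20/51  =  173.39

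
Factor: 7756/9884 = 277^1 * 353^( - 1 ) = 277/353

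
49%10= 9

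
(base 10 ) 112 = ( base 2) 1110000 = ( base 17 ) 6a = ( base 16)70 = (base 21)57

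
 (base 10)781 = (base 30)q1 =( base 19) 232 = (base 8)1415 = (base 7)2164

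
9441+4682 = 14123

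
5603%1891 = 1821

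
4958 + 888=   5846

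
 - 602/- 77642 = 301/38821 = 0.01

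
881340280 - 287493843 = 593846437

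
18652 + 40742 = 59394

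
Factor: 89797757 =7^1 * 17^1*613^1*  1231^1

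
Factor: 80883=3^2*11^1*19^1*43^1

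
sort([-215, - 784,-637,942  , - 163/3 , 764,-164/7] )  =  [ - 784,-637, -215,-163/3,- 164/7,764,942]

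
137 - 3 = 134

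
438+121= 559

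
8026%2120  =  1666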